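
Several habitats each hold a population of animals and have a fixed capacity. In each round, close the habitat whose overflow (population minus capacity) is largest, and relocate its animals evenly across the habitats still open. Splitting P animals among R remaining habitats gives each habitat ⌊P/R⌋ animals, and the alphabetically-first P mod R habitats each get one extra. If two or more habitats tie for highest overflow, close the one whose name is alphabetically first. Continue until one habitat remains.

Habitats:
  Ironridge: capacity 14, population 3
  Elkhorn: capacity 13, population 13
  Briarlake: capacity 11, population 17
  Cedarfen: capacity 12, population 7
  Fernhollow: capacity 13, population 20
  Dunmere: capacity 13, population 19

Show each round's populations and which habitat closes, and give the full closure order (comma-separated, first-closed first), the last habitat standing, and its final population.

Round 1: Briarlake=17 Cedarfen=7 Dunmere=19 Elkhorn=13 Fernhollow=20 Ironridge=3 → close Fernhollow (overflow 7)
  20÷5 = 4 each, +1 to first 0
Round 2: Briarlake=21 Cedarfen=11 Dunmere=23 Elkhorn=17 Ironridge=7 → close Briarlake (overflow 10)
  21÷4 = 5 each, +1 to first 1
Round 3: Cedarfen=17 Dunmere=28 Elkhorn=22 Ironridge=12 → close Dunmere (overflow 15)
  28÷3 = 9 each, +1 to first 1
Round 4: Cedarfen=27 Elkhorn=31 Ironridge=21 → close Elkhorn (overflow 18)
  31÷2 = 15 each, +1 to first 1
Round 5: Cedarfen=43 Ironridge=36 → close Cedarfen (overflow 31)
  43÷1 = 43 each, +1 to first 0

Closure order: Fernhollow, Briarlake, Dunmere, Elkhorn, Cedarfen
Last habitat: Ironridge with 79 animals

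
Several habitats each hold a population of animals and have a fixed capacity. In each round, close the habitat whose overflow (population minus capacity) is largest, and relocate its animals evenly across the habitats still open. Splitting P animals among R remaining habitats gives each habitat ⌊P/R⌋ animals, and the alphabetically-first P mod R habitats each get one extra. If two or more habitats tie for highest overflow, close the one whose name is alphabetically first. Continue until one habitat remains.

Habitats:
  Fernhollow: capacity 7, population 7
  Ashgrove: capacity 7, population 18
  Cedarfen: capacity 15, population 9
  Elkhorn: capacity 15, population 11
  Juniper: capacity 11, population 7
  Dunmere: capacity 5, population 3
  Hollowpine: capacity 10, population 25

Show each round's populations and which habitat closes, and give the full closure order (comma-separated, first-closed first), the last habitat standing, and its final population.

Closure order: Hollowpine, Ashgrove, Fernhollow, Dunmere, Elkhorn, Cedarfen
Last habitat: Juniper with 80 animals

Round 1: Ashgrove=18 Cedarfen=9 Dunmere=3 Elkhorn=11 Fernhollow=7 Hollowpine=25 Juniper=7 → close Hollowpine (overflow 15)
  25÷6 = 4 each, +1 to first 1
Round 2: Ashgrove=23 Cedarfen=13 Dunmere=7 Elkhorn=15 Fernhollow=11 Juniper=11 → close Ashgrove (overflow 16)
  23÷5 = 4 each, +1 to first 3
Round 3: Cedarfen=18 Dunmere=12 Elkhorn=20 Fernhollow=15 Juniper=15 → close Fernhollow (overflow 8)
  15÷4 = 3 each, +1 to first 3
Round 4: Cedarfen=22 Dunmere=16 Elkhorn=24 Juniper=18 → close Dunmere (overflow 11)
  16÷3 = 5 each, +1 to first 1
Round 5: Cedarfen=28 Elkhorn=29 Juniper=23 → close Elkhorn (overflow 14)
  29÷2 = 14 each, +1 to first 1
Round 6: Cedarfen=43 Juniper=37 → close Cedarfen (overflow 28)
  43÷1 = 43 each, +1 to first 0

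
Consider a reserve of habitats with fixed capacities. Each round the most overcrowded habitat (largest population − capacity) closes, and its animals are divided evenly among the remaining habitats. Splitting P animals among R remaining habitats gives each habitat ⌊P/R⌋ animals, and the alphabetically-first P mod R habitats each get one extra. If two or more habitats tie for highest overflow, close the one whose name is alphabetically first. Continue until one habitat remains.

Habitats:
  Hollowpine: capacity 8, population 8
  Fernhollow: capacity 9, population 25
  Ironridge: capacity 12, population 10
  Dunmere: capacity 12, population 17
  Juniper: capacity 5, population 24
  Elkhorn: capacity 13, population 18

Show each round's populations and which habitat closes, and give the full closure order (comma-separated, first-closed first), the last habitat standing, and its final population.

Round 1: Dunmere=17 Elkhorn=18 Fernhollow=25 Hollowpine=8 Ironridge=10 Juniper=24 → close Juniper (overflow 19)
  24÷5 = 4 each, +1 to first 4
Round 2: Dunmere=22 Elkhorn=23 Fernhollow=30 Hollowpine=13 Ironridge=14 → close Fernhollow (overflow 21)
  30÷4 = 7 each, +1 to first 2
Round 3: Dunmere=30 Elkhorn=31 Hollowpine=20 Ironridge=21 → close Dunmere (overflow 18)
  30÷3 = 10 each, +1 to first 0
Round 4: Elkhorn=41 Hollowpine=30 Ironridge=31 → close Elkhorn (overflow 28)
  41÷2 = 20 each, +1 to first 1
Round 5: Hollowpine=51 Ironridge=51 → close Hollowpine (overflow 43)
  51÷1 = 51 each, +1 to first 0

Closure order: Juniper, Fernhollow, Dunmere, Elkhorn, Hollowpine
Last habitat: Ironridge with 102 animals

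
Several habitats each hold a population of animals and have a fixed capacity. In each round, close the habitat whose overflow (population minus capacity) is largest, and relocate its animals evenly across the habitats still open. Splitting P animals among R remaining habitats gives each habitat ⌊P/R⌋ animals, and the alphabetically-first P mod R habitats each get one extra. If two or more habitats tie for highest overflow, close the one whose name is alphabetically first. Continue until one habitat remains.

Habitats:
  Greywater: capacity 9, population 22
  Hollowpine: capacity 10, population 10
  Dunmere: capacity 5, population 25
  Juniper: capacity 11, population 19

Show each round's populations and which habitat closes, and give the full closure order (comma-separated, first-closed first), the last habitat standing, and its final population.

Round 1: Dunmere=25 Greywater=22 Hollowpine=10 Juniper=19 → close Dunmere (overflow 20)
  25÷3 = 8 each, +1 to first 1
Round 2: Greywater=31 Hollowpine=18 Juniper=27 → close Greywater (overflow 22)
  31÷2 = 15 each, +1 to first 1
Round 3: Hollowpine=34 Juniper=42 → close Juniper (overflow 31)
  42÷1 = 42 each, +1 to first 0

Closure order: Dunmere, Greywater, Juniper
Last habitat: Hollowpine with 76 animals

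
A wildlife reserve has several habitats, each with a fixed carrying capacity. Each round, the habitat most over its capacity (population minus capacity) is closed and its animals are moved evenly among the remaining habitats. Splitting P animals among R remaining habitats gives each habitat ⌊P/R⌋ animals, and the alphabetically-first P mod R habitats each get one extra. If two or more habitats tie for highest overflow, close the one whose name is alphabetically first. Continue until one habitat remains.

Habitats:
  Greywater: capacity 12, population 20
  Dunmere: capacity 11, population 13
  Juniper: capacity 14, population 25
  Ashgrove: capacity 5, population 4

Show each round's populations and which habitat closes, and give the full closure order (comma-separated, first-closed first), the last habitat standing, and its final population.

Closure order: Juniper, Greywater, Dunmere
Last habitat: Ashgrove with 62 animals

Round 1: Ashgrove=4 Dunmere=13 Greywater=20 Juniper=25 → close Juniper (overflow 11)
  25÷3 = 8 each, +1 to first 1
Round 2: Ashgrove=13 Dunmere=21 Greywater=28 → close Greywater (overflow 16)
  28÷2 = 14 each, +1 to first 0
Round 3: Ashgrove=27 Dunmere=35 → close Dunmere (overflow 24)
  35÷1 = 35 each, +1 to first 0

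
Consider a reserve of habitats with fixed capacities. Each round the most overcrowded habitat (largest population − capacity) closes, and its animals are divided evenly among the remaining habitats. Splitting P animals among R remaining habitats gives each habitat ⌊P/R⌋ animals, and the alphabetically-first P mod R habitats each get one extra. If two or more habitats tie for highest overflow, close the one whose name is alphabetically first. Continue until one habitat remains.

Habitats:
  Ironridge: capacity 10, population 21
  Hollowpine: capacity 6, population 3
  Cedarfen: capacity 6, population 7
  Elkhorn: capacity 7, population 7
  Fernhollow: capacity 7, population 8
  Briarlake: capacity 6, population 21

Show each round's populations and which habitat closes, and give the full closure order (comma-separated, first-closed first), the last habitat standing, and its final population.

Closure order: Briarlake, Ironridge, Cedarfen, Elkhorn, Fernhollow
Last habitat: Hollowpine with 67 animals

Round 1: Briarlake=21 Cedarfen=7 Elkhorn=7 Fernhollow=8 Hollowpine=3 Ironridge=21 → close Briarlake (overflow 15)
  21÷5 = 4 each, +1 to first 1
Round 2: Cedarfen=12 Elkhorn=11 Fernhollow=12 Hollowpine=7 Ironridge=25 → close Ironridge (overflow 15)
  25÷4 = 6 each, +1 to first 1
Round 3: Cedarfen=19 Elkhorn=17 Fernhollow=18 Hollowpine=13 → close Cedarfen (overflow 13)
  19÷3 = 6 each, +1 to first 1
Round 4: Elkhorn=24 Fernhollow=24 Hollowpine=19 → close Elkhorn (overflow 17)
  24÷2 = 12 each, +1 to first 0
Round 5: Fernhollow=36 Hollowpine=31 → close Fernhollow (overflow 29)
  36÷1 = 36 each, +1 to first 0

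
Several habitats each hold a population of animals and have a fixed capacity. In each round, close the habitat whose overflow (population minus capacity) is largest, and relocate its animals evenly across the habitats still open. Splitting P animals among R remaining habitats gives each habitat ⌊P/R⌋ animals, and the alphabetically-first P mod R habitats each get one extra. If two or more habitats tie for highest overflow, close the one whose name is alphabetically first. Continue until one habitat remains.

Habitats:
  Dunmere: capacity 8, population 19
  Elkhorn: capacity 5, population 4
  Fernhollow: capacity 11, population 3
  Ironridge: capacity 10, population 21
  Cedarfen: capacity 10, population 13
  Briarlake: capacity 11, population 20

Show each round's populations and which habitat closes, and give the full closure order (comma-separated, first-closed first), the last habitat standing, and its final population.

Closure order: Dunmere, Ironridge, Briarlake, Cedarfen, Elkhorn
Last habitat: Fernhollow with 80 animals

Round 1: Briarlake=20 Cedarfen=13 Dunmere=19 Elkhorn=4 Fernhollow=3 Ironridge=21 → close Dunmere (overflow 11)
  19÷5 = 3 each, +1 to first 4
Round 2: Briarlake=24 Cedarfen=17 Elkhorn=8 Fernhollow=7 Ironridge=24 → close Ironridge (overflow 14)
  24÷4 = 6 each, +1 to first 0
Round 3: Briarlake=30 Cedarfen=23 Elkhorn=14 Fernhollow=13 → close Briarlake (overflow 19)
  30÷3 = 10 each, +1 to first 0
Round 4: Cedarfen=33 Elkhorn=24 Fernhollow=23 → close Cedarfen (overflow 23)
  33÷2 = 16 each, +1 to first 1
Round 5: Elkhorn=41 Fernhollow=39 → close Elkhorn (overflow 36)
  41÷1 = 41 each, +1 to first 0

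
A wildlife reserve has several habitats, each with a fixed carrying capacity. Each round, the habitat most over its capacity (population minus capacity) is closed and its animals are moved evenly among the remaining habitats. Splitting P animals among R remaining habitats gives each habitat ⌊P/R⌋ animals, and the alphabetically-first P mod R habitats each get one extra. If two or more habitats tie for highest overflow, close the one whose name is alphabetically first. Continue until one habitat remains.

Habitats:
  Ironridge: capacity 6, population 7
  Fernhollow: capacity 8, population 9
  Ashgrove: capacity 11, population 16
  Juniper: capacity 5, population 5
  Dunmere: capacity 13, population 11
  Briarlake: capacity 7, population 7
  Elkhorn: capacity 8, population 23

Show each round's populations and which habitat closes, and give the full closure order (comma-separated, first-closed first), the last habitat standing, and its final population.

Closure order: Elkhorn, Ashgrove, Fernhollow, Briarlake, Ironridge, Dunmere
Last habitat: Juniper with 78 animals

Round 1: Ashgrove=16 Briarlake=7 Dunmere=11 Elkhorn=23 Fernhollow=9 Ironridge=7 Juniper=5 → close Elkhorn (overflow 15)
  23÷6 = 3 each, +1 to first 5
Round 2: Ashgrove=20 Briarlake=11 Dunmere=15 Fernhollow=13 Ironridge=11 Juniper=8 → close Ashgrove (overflow 9)
  20÷5 = 4 each, +1 to first 0
Round 3: Briarlake=15 Dunmere=19 Fernhollow=17 Ironridge=15 Juniper=12 → close Fernhollow (overflow 9)
  17÷4 = 4 each, +1 to first 1
Round 4: Briarlake=20 Dunmere=23 Ironridge=19 Juniper=16 → close Briarlake (overflow 13)
  20÷3 = 6 each, +1 to first 2
Round 5: Dunmere=30 Ironridge=26 Juniper=22 → close Ironridge (overflow 20)
  26÷2 = 13 each, +1 to first 0
Round 6: Dunmere=43 Juniper=35 → close Dunmere (overflow 30)
  43÷1 = 43 each, +1 to first 0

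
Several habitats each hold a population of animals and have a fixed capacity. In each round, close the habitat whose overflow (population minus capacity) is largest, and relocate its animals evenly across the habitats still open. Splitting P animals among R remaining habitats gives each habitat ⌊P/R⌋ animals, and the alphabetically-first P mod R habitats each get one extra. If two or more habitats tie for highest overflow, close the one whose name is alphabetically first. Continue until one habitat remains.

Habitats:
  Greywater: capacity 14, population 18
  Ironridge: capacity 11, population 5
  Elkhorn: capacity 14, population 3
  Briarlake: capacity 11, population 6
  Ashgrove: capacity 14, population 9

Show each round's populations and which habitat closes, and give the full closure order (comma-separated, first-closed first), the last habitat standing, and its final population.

Round 1: Ashgrove=9 Briarlake=6 Elkhorn=3 Greywater=18 Ironridge=5 → close Greywater (overflow 4)
  18÷4 = 4 each, +1 to first 2
Round 2: Ashgrove=14 Briarlake=11 Elkhorn=7 Ironridge=9 → close Ashgrove (overflow 0)
  14÷3 = 4 each, +1 to first 2
Round 3: Briarlake=16 Elkhorn=12 Ironridge=13 → close Briarlake (overflow 5)
  16÷2 = 8 each, +1 to first 0
Round 4: Elkhorn=20 Ironridge=21 → close Ironridge (overflow 10)
  21÷1 = 21 each, +1 to first 0

Closure order: Greywater, Ashgrove, Briarlake, Ironridge
Last habitat: Elkhorn with 41 animals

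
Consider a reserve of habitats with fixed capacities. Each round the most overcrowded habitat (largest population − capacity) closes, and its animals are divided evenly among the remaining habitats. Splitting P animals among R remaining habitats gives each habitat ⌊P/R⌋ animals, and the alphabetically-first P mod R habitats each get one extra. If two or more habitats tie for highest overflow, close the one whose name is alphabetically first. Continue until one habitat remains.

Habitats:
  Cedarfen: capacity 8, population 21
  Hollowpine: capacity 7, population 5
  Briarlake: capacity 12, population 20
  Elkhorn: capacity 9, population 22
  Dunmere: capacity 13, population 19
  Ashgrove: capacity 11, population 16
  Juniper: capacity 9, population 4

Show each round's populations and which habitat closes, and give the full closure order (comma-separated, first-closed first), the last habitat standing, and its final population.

Closure order: Cedarfen, Elkhorn, Briarlake, Ashgrove, Dunmere, Hollowpine
Last habitat: Juniper with 107 animals

Round 1: Ashgrove=16 Briarlake=20 Cedarfen=21 Dunmere=19 Elkhorn=22 Hollowpine=5 Juniper=4 → close Cedarfen (overflow 13)
  21÷6 = 3 each, +1 to first 3
Round 2: Ashgrove=20 Briarlake=24 Dunmere=23 Elkhorn=25 Hollowpine=8 Juniper=7 → close Elkhorn (overflow 16)
  25÷5 = 5 each, +1 to first 0
Round 3: Ashgrove=25 Briarlake=29 Dunmere=28 Hollowpine=13 Juniper=12 → close Briarlake (overflow 17)
  29÷4 = 7 each, +1 to first 1
Round 4: Ashgrove=33 Dunmere=35 Hollowpine=20 Juniper=19 → close Ashgrove (overflow 22)
  33÷3 = 11 each, +1 to first 0
Round 5: Dunmere=46 Hollowpine=31 Juniper=30 → close Dunmere (overflow 33)
  46÷2 = 23 each, +1 to first 0
Round 6: Hollowpine=54 Juniper=53 → close Hollowpine (overflow 47)
  54÷1 = 54 each, +1 to first 0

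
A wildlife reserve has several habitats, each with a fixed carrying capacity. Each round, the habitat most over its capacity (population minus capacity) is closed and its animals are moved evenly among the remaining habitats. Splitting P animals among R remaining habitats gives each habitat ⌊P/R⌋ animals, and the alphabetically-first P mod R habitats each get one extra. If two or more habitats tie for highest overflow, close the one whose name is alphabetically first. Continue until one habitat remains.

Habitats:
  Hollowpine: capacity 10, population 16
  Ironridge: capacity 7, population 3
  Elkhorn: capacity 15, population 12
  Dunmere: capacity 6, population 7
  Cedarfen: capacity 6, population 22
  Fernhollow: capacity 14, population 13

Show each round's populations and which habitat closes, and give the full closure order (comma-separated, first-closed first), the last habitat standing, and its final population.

Round 1: Cedarfen=22 Dunmere=7 Elkhorn=12 Fernhollow=13 Hollowpine=16 Ironridge=3 → close Cedarfen (overflow 16)
  22÷5 = 4 each, +1 to first 2
Round 2: Dunmere=12 Elkhorn=17 Fernhollow=17 Hollowpine=20 Ironridge=7 → close Hollowpine (overflow 10)
  20÷4 = 5 each, +1 to first 0
Round 3: Dunmere=17 Elkhorn=22 Fernhollow=22 Ironridge=12 → close Dunmere (overflow 11)
  17÷3 = 5 each, +1 to first 2
Round 4: Elkhorn=28 Fernhollow=28 Ironridge=17 → close Fernhollow (overflow 14)
  28÷2 = 14 each, +1 to first 0
Round 5: Elkhorn=42 Ironridge=31 → close Elkhorn (overflow 27)
  42÷1 = 42 each, +1 to first 0

Closure order: Cedarfen, Hollowpine, Dunmere, Fernhollow, Elkhorn
Last habitat: Ironridge with 73 animals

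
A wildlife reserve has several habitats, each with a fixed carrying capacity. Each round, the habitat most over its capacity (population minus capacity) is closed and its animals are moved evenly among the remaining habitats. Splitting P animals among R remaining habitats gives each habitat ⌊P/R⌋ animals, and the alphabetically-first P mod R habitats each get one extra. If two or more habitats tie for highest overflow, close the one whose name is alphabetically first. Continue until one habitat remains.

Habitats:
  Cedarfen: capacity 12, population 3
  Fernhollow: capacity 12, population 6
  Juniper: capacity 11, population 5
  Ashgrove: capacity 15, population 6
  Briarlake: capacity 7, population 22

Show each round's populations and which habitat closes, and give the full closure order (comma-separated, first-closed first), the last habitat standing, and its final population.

Round 1: Ashgrove=6 Briarlake=22 Cedarfen=3 Fernhollow=6 Juniper=5 → close Briarlake (overflow 15)
  22÷4 = 5 each, +1 to first 2
Round 2: Ashgrove=12 Cedarfen=9 Fernhollow=11 Juniper=10 → close Fernhollow (overflow -1)
  11÷3 = 3 each, +1 to first 2
Round 3: Ashgrove=16 Cedarfen=13 Juniper=13 → close Juniper (overflow 2)
  13÷2 = 6 each, +1 to first 1
Round 4: Ashgrove=23 Cedarfen=19 → close Ashgrove (overflow 8)
  23÷1 = 23 each, +1 to first 0

Closure order: Briarlake, Fernhollow, Juniper, Ashgrove
Last habitat: Cedarfen with 42 animals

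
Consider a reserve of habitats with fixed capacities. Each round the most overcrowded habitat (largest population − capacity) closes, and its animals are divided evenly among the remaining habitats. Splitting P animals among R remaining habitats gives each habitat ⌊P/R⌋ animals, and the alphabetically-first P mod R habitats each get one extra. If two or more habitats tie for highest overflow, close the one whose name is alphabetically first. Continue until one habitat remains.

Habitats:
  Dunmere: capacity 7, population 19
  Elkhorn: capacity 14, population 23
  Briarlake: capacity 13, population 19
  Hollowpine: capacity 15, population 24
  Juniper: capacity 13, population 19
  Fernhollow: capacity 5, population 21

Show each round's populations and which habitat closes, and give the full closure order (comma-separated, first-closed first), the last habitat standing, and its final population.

Round 1: Briarlake=19 Dunmere=19 Elkhorn=23 Fernhollow=21 Hollowpine=24 Juniper=19 → close Fernhollow (overflow 16)
  21÷5 = 4 each, +1 to first 1
Round 2: Briarlake=24 Dunmere=23 Elkhorn=27 Hollowpine=28 Juniper=23 → close Dunmere (overflow 16)
  23÷4 = 5 each, +1 to first 3
Round 3: Briarlake=30 Elkhorn=33 Hollowpine=34 Juniper=28 → close Elkhorn (overflow 19)
  33÷3 = 11 each, +1 to first 0
Round 4: Briarlake=41 Hollowpine=45 Juniper=39 → close Hollowpine (overflow 30)
  45÷2 = 22 each, +1 to first 1
Round 5: Briarlake=64 Juniper=61 → close Briarlake (overflow 51)
  64÷1 = 64 each, +1 to first 0

Closure order: Fernhollow, Dunmere, Elkhorn, Hollowpine, Briarlake
Last habitat: Juniper with 125 animals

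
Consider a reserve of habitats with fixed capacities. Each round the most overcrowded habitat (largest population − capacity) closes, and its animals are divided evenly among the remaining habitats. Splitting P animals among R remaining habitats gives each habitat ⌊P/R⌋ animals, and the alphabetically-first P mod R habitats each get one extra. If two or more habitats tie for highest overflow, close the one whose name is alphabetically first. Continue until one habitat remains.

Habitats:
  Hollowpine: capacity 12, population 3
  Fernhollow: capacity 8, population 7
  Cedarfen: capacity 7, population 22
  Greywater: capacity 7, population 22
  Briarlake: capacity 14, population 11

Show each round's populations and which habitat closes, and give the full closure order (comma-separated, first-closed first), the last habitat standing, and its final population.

Closure order: Cedarfen, Greywater, Fernhollow, Briarlake
Last habitat: Hollowpine with 65 animals

Round 1: Briarlake=11 Cedarfen=22 Fernhollow=7 Greywater=22 Hollowpine=3 → close Cedarfen (overflow 15)
  22÷4 = 5 each, +1 to first 2
Round 2: Briarlake=17 Fernhollow=13 Greywater=27 Hollowpine=8 → close Greywater (overflow 20)
  27÷3 = 9 each, +1 to first 0
Round 3: Briarlake=26 Fernhollow=22 Hollowpine=17 → close Fernhollow (overflow 14)
  22÷2 = 11 each, +1 to first 0
Round 4: Briarlake=37 Hollowpine=28 → close Briarlake (overflow 23)
  37÷1 = 37 each, +1 to first 0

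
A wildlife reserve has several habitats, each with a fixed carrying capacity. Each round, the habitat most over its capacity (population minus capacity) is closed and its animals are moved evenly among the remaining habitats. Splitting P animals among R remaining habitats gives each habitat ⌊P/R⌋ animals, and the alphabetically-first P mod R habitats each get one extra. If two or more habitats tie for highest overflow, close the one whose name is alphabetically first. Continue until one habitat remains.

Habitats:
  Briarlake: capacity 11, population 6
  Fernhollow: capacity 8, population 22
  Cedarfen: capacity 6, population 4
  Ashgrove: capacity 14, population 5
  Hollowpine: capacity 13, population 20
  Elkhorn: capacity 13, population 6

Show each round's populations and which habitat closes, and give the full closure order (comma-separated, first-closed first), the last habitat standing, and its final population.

Closure order: Fernhollow, Hollowpine, Cedarfen, Briarlake, Ashgrove
Last habitat: Elkhorn with 63 animals

Round 1: Ashgrove=5 Briarlake=6 Cedarfen=4 Elkhorn=6 Fernhollow=22 Hollowpine=20 → close Fernhollow (overflow 14)
  22÷5 = 4 each, +1 to first 2
Round 2: Ashgrove=10 Briarlake=11 Cedarfen=8 Elkhorn=10 Hollowpine=24 → close Hollowpine (overflow 11)
  24÷4 = 6 each, +1 to first 0
Round 3: Ashgrove=16 Briarlake=17 Cedarfen=14 Elkhorn=16 → close Cedarfen (overflow 8)
  14÷3 = 4 each, +1 to first 2
Round 4: Ashgrove=21 Briarlake=22 Elkhorn=20 → close Briarlake (overflow 11)
  22÷2 = 11 each, +1 to first 0
Round 5: Ashgrove=32 Elkhorn=31 → close Ashgrove (overflow 18)
  32÷1 = 32 each, +1 to first 0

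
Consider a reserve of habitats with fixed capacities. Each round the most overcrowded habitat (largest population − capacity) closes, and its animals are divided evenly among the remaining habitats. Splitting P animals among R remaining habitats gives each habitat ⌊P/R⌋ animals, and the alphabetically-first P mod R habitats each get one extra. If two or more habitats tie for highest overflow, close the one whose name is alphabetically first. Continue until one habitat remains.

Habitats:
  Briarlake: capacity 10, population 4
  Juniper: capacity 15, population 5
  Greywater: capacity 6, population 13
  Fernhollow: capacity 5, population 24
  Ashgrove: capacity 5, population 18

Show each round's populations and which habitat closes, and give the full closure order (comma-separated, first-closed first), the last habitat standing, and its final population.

Closure order: Fernhollow, Ashgrove, Greywater, Briarlake
Last habitat: Juniper with 64 animals

Round 1: Ashgrove=18 Briarlake=4 Fernhollow=24 Greywater=13 Juniper=5 → close Fernhollow (overflow 19)
  24÷4 = 6 each, +1 to first 0
Round 2: Ashgrove=24 Briarlake=10 Greywater=19 Juniper=11 → close Ashgrove (overflow 19)
  24÷3 = 8 each, +1 to first 0
Round 3: Briarlake=18 Greywater=27 Juniper=19 → close Greywater (overflow 21)
  27÷2 = 13 each, +1 to first 1
Round 4: Briarlake=32 Juniper=32 → close Briarlake (overflow 22)
  32÷1 = 32 each, +1 to first 0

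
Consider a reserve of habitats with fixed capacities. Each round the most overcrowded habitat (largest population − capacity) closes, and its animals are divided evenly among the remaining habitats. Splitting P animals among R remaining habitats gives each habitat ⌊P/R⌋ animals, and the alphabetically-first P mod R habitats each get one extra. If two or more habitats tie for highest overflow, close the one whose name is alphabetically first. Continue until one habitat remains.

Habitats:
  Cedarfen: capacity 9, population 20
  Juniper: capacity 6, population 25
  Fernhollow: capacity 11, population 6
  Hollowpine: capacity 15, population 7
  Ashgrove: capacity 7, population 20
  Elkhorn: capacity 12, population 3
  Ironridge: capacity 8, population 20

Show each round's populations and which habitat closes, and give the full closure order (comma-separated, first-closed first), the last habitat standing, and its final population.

Closure order: Juniper, Ashgrove, Ironridge, Cedarfen, Fernhollow, Elkhorn
Last habitat: Hollowpine with 101 animals

Round 1: Ashgrove=20 Cedarfen=20 Elkhorn=3 Fernhollow=6 Hollowpine=7 Ironridge=20 Juniper=25 → close Juniper (overflow 19)
  25÷6 = 4 each, +1 to first 1
Round 2: Ashgrove=25 Cedarfen=24 Elkhorn=7 Fernhollow=10 Hollowpine=11 Ironridge=24 → close Ashgrove (overflow 18)
  25÷5 = 5 each, +1 to first 0
Round 3: Cedarfen=29 Elkhorn=12 Fernhollow=15 Hollowpine=16 Ironridge=29 → close Ironridge (overflow 21)
  29÷4 = 7 each, +1 to first 1
Round 4: Cedarfen=37 Elkhorn=19 Fernhollow=22 Hollowpine=23 → close Cedarfen (overflow 28)
  37÷3 = 12 each, +1 to first 1
Round 5: Elkhorn=32 Fernhollow=34 Hollowpine=35 → close Fernhollow (overflow 23)
  34÷2 = 17 each, +1 to first 0
Round 6: Elkhorn=49 Hollowpine=52 → close Elkhorn (overflow 37)
  49÷1 = 49 each, +1 to first 0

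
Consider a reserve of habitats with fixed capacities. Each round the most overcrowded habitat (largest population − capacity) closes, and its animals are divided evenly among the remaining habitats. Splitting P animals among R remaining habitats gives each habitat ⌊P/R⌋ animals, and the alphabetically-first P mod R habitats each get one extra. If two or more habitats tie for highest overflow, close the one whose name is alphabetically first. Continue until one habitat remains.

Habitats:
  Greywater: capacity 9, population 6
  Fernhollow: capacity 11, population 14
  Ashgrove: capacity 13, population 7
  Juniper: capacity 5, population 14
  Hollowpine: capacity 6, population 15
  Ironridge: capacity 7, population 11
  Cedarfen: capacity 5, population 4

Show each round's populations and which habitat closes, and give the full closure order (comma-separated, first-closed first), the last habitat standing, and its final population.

Closure order: Hollowpine, Juniper, Fernhollow, Ironridge, Cedarfen, Greywater
Last habitat: Ashgrove with 71 animals

Round 1: Ashgrove=7 Cedarfen=4 Fernhollow=14 Greywater=6 Hollowpine=15 Ironridge=11 Juniper=14 → close Hollowpine (overflow 9)
  15÷6 = 2 each, +1 to first 3
Round 2: Ashgrove=10 Cedarfen=7 Fernhollow=17 Greywater=8 Ironridge=13 Juniper=16 → close Juniper (overflow 11)
  16÷5 = 3 each, +1 to first 1
Round 3: Ashgrove=14 Cedarfen=10 Fernhollow=20 Greywater=11 Ironridge=16 → close Fernhollow (overflow 9)
  20÷4 = 5 each, +1 to first 0
Round 4: Ashgrove=19 Cedarfen=15 Greywater=16 Ironridge=21 → close Ironridge (overflow 14)
  21÷3 = 7 each, +1 to first 0
Round 5: Ashgrove=26 Cedarfen=22 Greywater=23 → close Cedarfen (overflow 17)
  22÷2 = 11 each, +1 to first 0
Round 6: Ashgrove=37 Greywater=34 → close Greywater (overflow 25)
  34÷1 = 34 each, +1 to first 0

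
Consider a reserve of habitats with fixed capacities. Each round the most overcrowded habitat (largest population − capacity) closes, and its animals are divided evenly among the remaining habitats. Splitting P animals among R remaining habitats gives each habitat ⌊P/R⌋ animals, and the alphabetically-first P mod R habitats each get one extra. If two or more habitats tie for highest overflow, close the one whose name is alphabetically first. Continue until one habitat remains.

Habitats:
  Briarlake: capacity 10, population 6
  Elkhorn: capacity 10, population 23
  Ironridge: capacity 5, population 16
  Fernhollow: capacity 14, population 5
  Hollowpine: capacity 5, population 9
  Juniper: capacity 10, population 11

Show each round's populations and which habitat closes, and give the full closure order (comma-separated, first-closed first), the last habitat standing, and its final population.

Round 1: Briarlake=6 Elkhorn=23 Fernhollow=5 Hollowpine=9 Ironridge=16 Juniper=11 → close Elkhorn (overflow 13)
  23÷5 = 4 each, +1 to first 3
Round 2: Briarlake=11 Fernhollow=10 Hollowpine=14 Ironridge=20 Juniper=15 → close Ironridge (overflow 15)
  20÷4 = 5 each, +1 to first 0
Round 3: Briarlake=16 Fernhollow=15 Hollowpine=19 Juniper=20 → close Hollowpine (overflow 14)
  19÷3 = 6 each, +1 to first 1
Round 4: Briarlake=23 Fernhollow=21 Juniper=26 → close Juniper (overflow 16)
  26÷2 = 13 each, +1 to first 0
Round 5: Briarlake=36 Fernhollow=34 → close Briarlake (overflow 26)
  36÷1 = 36 each, +1 to first 0

Closure order: Elkhorn, Ironridge, Hollowpine, Juniper, Briarlake
Last habitat: Fernhollow with 70 animals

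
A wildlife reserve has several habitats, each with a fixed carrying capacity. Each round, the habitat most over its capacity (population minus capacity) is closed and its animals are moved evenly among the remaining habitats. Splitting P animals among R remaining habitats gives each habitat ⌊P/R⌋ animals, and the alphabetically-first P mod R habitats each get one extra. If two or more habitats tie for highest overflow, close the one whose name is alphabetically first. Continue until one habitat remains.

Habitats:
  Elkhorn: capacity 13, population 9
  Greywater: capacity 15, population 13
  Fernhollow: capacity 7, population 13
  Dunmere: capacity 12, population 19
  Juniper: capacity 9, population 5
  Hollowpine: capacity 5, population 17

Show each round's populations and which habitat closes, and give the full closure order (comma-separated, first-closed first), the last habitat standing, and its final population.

Round 1: Dunmere=19 Elkhorn=9 Fernhollow=13 Greywater=13 Hollowpine=17 Juniper=5 → close Hollowpine (overflow 12)
  17÷5 = 3 each, +1 to first 2
Round 2: Dunmere=23 Elkhorn=13 Fernhollow=16 Greywater=16 Juniper=8 → close Dunmere (overflow 11)
  23÷4 = 5 each, +1 to first 3
Round 3: Elkhorn=19 Fernhollow=22 Greywater=22 Juniper=13 → close Fernhollow (overflow 15)
  22÷3 = 7 each, +1 to first 1
Round 4: Elkhorn=27 Greywater=29 Juniper=20 → close Elkhorn (overflow 14)
  27÷2 = 13 each, +1 to first 1
Round 5: Greywater=43 Juniper=33 → close Greywater (overflow 28)
  43÷1 = 43 each, +1 to first 0

Closure order: Hollowpine, Dunmere, Fernhollow, Elkhorn, Greywater
Last habitat: Juniper with 76 animals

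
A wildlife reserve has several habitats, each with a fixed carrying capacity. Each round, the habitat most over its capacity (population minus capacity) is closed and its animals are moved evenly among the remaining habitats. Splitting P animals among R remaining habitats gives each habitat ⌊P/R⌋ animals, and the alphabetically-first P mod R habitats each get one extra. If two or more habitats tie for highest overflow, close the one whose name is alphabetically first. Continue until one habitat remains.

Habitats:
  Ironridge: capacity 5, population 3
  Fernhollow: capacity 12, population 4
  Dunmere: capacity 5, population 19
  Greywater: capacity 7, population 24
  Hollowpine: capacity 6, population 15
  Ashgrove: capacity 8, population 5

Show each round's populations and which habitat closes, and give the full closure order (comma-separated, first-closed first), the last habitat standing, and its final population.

Round 1: Ashgrove=5 Dunmere=19 Fernhollow=4 Greywater=24 Hollowpine=15 Ironridge=3 → close Greywater (overflow 17)
  24÷5 = 4 each, +1 to first 4
Round 2: Ashgrove=10 Dunmere=24 Fernhollow=9 Hollowpine=20 Ironridge=7 → close Dunmere (overflow 19)
  24÷4 = 6 each, +1 to first 0
Round 3: Ashgrove=16 Fernhollow=15 Hollowpine=26 Ironridge=13 → close Hollowpine (overflow 20)
  26÷3 = 8 each, +1 to first 2
Round 4: Ashgrove=25 Fernhollow=24 Ironridge=21 → close Ashgrove (overflow 17)
  25÷2 = 12 each, +1 to first 1
Round 5: Fernhollow=37 Ironridge=33 → close Ironridge (overflow 28)
  33÷1 = 33 each, +1 to first 0

Closure order: Greywater, Dunmere, Hollowpine, Ashgrove, Ironridge
Last habitat: Fernhollow with 70 animals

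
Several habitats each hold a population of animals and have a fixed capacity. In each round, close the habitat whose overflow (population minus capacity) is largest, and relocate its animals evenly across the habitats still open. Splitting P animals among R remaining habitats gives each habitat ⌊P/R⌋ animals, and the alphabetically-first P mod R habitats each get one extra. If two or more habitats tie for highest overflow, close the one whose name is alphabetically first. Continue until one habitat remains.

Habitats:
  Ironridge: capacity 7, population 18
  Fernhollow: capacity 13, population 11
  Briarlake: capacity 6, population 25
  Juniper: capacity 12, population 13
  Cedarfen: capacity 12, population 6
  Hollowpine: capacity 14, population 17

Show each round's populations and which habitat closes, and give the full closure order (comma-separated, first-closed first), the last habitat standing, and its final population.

Closure order: Briarlake, Ironridge, Hollowpine, Juniper, Fernhollow
Last habitat: Cedarfen with 90 animals

Round 1: Briarlake=25 Cedarfen=6 Fernhollow=11 Hollowpine=17 Ironridge=18 Juniper=13 → close Briarlake (overflow 19)
  25÷5 = 5 each, +1 to first 0
Round 2: Cedarfen=11 Fernhollow=16 Hollowpine=22 Ironridge=23 Juniper=18 → close Ironridge (overflow 16)
  23÷4 = 5 each, +1 to first 3
Round 3: Cedarfen=17 Fernhollow=22 Hollowpine=28 Juniper=23 → close Hollowpine (overflow 14)
  28÷3 = 9 each, +1 to first 1
Round 4: Cedarfen=27 Fernhollow=31 Juniper=32 → close Juniper (overflow 20)
  32÷2 = 16 each, +1 to first 0
Round 5: Cedarfen=43 Fernhollow=47 → close Fernhollow (overflow 34)
  47÷1 = 47 each, +1 to first 0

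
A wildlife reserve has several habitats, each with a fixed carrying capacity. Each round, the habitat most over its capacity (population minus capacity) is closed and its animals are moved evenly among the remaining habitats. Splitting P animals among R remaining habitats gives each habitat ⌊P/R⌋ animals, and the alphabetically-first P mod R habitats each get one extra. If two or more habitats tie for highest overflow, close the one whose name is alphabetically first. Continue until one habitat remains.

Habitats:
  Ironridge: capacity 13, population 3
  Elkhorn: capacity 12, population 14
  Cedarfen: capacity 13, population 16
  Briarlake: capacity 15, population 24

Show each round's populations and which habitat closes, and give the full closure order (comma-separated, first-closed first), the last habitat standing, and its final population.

Round 1: Briarlake=24 Cedarfen=16 Elkhorn=14 Ironridge=3 → close Briarlake (overflow 9)
  24÷3 = 8 each, +1 to first 0
Round 2: Cedarfen=24 Elkhorn=22 Ironridge=11 → close Cedarfen (overflow 11)
  24÷2 = 12 each, +1 to first 0
Round 3: Elkhorn=34 Ironridge=23 → close Elkhorn (overflow 22)
  34÷1 = 34 each, +1 to first 0

Closure order: Briarlake, Cedarfen, Elkhorn
Last habitat: Ironridge with 57 animals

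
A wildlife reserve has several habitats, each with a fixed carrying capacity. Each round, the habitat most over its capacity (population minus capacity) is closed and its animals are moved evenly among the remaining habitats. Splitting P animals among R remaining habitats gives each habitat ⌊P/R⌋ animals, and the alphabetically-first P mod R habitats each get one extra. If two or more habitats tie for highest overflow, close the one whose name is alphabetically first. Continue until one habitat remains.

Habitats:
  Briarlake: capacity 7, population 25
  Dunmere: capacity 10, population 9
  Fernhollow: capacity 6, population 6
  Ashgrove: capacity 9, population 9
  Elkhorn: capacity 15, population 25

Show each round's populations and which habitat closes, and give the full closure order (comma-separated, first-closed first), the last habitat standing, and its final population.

Round 1: Ashgrove=9 Briarlake=25 Dunmere=9 Elkhorn=25 Fernhollow=6 → close Briarlake (overflow 18)
  25÷4 = 6 each, +1 to first 1
Round 2: Ashgrove=16 Dunmere=15 Elkhorn=31 Fernhollow=12 → close Elkhorn (overflow 16)
  31÷3 = 10 each, +1 to first 1
Round 3: Ashgrove=27 Dunmere=25 Fernhollow=22 → close Ashgrove (overflow 18)
  27÷2 = 13 each, +1 to first 1
Round 4: Dunmere=39 Fernhollow=35 → close Dunmere (overflow 29)
  39÷1 = 39 each, +1 to first 0

Closure order: Briarlake, Elkhorn, Ashgrove, Dunmere
Last habitat: Fernhollow with 74 animals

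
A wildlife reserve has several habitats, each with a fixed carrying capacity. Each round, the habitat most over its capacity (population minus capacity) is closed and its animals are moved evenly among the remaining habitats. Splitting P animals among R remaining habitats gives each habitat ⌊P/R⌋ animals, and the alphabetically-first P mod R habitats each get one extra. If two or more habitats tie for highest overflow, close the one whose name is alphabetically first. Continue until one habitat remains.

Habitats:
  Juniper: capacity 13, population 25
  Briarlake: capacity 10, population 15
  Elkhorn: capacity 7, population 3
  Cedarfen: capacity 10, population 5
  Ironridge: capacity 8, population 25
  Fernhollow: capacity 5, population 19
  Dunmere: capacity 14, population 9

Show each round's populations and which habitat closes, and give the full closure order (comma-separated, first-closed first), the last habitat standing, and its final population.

Round 1: Briarlake=15 Cedarfen=5 Dunmere=9 Elkhorn=3 Fernhollow=19 Ironridge=25 Juniper=25 → close Ironridge (overflow 17)
  25÷6 = 4 each, +1 to first 1
Round 2: Briarlake=20 Cedarfen=9 Dunmere=13 Elkhorn=7 Fernhollow=23 Juniper=29 → close Fernhollow (overflow 18)
  23÷5 = 4 each, +1 to first 3
Round 3: Briarlake=25 Cedarfen=14 Dunmere=18 Elkhorn=11 Juniper=33 → close Juniper (overflow 20)
  33÷4 = 8 each, +1 to first 1
Round 4: Briarlake=34 Cedarfen=22 Dunmere=26 Elkhorn=19 → close Briarlake (overflow 24)
  34÷3 = 11 each, +1 to first 1
Round 5: Cedarfen=34 Dunmere=37 Elkhorn=30 → close Cedarfen (overflow 24)
  34÷2 = 17 each, +1 to first 0
Round 6: Dunmere=54 Elkhorn=47 → close Dunmere (overflow 40)
  54÷1 = 54 each, +1 to first 0

Closure order: Ironridge, Fernhollow, Juniper, Briarlake, Cedarfen, Dunmere
Last habitat: Elkhorn with 101 animals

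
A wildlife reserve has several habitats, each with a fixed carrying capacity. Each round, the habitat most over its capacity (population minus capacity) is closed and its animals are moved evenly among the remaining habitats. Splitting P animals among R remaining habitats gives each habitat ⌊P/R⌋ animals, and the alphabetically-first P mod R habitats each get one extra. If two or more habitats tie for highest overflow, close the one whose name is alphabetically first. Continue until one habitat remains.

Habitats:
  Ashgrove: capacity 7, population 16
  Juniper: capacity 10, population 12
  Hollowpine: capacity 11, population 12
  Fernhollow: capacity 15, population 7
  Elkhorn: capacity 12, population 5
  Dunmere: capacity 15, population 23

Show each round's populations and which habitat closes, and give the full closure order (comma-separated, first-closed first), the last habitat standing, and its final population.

Round 1: Ashgrove=16 Dunmere=23 Elkhorn=5 Fernhollow=7 Hollowpine=12 Juniper=12 → close Ashgrove (overflow 9)
  16÷5 = 3 each, +1 to first 1
Round 2: Dunmere=27 Elkhorn=8 Fernhollow=10 Hollowpine=15 Juniper=15 → close Dunmere (overflow 12)
  27÷4 = 6 each, +1 to first 3
Round 3: Elkhorn=15 Fernhollow=17 Hollowpine=22 Juniper=21 → close Hollowpine (overflow 11)
  22÷3 = 7 each, +1 to first 1
Round 4: Elkhorn=23 Fernhollow=24 Juniper=28 → close Juniper (overflow 18)
  28÷2 = 14 each, +1 to first 0
Round 5: Elkhorn=37 Fernhollow=38 → close Elkhorn (overflow 25)
  37÷1 = 37 each, +1 to first 0

Closure order: Ashgrove, Dunmere, Hollowpine, Juniper, Elkhorn
Last habitat: Fernhollow with 75 animals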